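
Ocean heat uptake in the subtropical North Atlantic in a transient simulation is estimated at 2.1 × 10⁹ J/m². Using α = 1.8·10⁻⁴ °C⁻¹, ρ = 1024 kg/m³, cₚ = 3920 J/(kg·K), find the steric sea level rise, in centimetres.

Δh = αQ/(ρcₚ) = 1.8×10⁻⁴ × 2.1×10⁹ / (1024 × 3920) ≈ 0.094169 m

9.42 cm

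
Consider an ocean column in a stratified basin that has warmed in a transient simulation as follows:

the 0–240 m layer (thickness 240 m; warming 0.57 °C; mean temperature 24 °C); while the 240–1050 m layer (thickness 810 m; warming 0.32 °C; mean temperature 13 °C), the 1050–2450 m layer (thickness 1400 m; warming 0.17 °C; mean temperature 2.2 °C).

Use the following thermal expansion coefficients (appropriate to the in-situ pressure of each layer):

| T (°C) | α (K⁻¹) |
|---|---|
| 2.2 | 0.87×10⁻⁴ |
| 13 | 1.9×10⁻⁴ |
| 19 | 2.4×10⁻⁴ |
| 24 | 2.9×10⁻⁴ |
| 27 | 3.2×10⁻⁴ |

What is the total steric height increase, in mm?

110 mm of thermosteric rise

Layer 1 at 24 °C → α = 2.9×10⁻⁴ K⁻¹
Layer 2 at 13 °C → α = 1.9×10⁻⁴ K⁻¹
Layer 3 at 2.2 °C → α = 0.87×10⁻⁴ K⁻¹
0–240 m: 2.9×10⁻⁴ × 240 × 0.57 = 0.039672 m
240–1050 m: 1.9×10⁻⁴ × 0.32 × 810 = 0.049248 m
1400 × 0.87×10⁻⁴ × 0.17 = 0.020706 m
Δh = 0.039672 + 0.049248 + 0.020706 = 0.109626 m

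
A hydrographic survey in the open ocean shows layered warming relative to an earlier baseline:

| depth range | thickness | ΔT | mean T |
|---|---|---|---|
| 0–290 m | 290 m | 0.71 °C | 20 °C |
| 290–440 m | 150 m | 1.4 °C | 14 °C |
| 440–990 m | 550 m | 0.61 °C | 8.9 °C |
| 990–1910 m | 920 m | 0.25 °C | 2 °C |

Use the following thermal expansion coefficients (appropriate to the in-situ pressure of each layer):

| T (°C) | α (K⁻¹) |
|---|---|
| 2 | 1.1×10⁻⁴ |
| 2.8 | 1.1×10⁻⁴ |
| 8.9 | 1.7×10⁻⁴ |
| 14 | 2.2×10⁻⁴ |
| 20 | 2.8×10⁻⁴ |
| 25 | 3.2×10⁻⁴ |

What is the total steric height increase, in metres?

Δh ≈ 0.186 m

Layer 1 at 20 °C → α = 2.8×10⁻⁴ K⁻¹
Layer 2 at 14 °C → α = 2.2×10⁻⁴ K⁻¹
Layer 3 at 8.9 °C → α = 1.7×10⁻⁴ K⁻¹
Layer 4 at 2 °C → α = 1.1×10⁻⁴ K⁻¹
Layer 1: 290 × 0.71 × 2.8×10⁻⁴ = 0.057652 m
290–440 m: 150 × 2.2×10⁻⁴ × 1.4 = 0.04620 m
440–990 m: 550 × 1.7×10⁻⁴ × 0.61 = 0.057035 m
Layer 4: 1.1×10⁻⁴ × 920 × 0.25 = 0.02530 m
Δh = 0.057652 + 0.04620 + 0.057035 + 0.02530 = 0.186187 m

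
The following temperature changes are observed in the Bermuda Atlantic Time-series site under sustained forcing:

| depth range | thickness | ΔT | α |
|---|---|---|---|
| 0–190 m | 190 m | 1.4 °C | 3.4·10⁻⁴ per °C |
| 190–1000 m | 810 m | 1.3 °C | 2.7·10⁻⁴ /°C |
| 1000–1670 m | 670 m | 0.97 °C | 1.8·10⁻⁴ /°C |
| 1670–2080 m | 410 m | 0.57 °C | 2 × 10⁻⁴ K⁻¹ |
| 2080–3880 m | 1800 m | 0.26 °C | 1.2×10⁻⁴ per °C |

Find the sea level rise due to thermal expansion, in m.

0–190 m: 190 × 1.4 × 3.4×10⁻⁴ = 0.09044 m
190–1000 m: 1.3 × 2.7×10⁻⁴ × 810 = 0.28431 m
Layer 3: 1.8×10⁻⁴ × 670 × 0.97 = 0.116982 m
Layer 4: 410 × 2×10⁻⁴ × 0.57 = 0.04674 m
1.2×10⁻⁴ × 0.26 × 1800 = 0.05616 m
Δh = 0.09044 + 0.28431 + 0.116982 + 0.04674 + 0.05616 = 0.594632 m ≈ 0.595 m

0.595 m of thermosteric rise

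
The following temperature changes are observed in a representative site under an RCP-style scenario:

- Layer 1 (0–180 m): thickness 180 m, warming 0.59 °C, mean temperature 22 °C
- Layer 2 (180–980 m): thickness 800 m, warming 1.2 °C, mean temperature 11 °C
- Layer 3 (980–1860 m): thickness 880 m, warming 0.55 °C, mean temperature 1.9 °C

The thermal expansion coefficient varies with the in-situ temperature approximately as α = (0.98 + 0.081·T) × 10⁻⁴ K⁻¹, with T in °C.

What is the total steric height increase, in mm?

Layer 1: α = (0.98 + 0.081×22)×10⁻⁴ = 2.762×10⁻⁴ K⁻¹
Layer 2: α = (0.98 + 0.081×11)×10⁻⁴ = 1.871×10⁻⁴ K⁻¹
Layer 3: α = (0.98 + 0.081×1.9)×10⁻⁴ = 1.1339×10⁻⁴ K⁻¹
180 × 0.59 × 2.762×10⁻⁴ = 0.02933244 m
Layer 2: 800 × 1.871×10⁻⁴ × 1.2 = 0.179616 m
Layer 3: 1.1339×10⁻⁴ × 0.55 × 880 = 0.05488076 m
Δh = 0.02933244 + 0.179616 + 0.05488076 = 0.2638292 m

264 mm of thermosteric rise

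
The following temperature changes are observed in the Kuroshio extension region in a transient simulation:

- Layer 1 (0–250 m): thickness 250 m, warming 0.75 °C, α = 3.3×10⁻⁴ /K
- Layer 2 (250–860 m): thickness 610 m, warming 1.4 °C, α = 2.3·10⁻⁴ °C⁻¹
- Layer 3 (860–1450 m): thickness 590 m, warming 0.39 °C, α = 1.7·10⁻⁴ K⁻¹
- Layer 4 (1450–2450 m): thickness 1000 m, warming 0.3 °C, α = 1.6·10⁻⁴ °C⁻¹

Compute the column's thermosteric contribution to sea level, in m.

0.75 × 250 × 3.3×10⁻⁴ = 0.061875 m
250–860 m: 1.4 × 2.3×10⁻⁴ × 610 = 0.19642 m
860–1450 m: 0.39 × 590 × 1.7×10⁻⁴ = 0.039117 m
Layer 4: 1000 × 1.6×10⁻⁴ × 0.3 = 0.04800 m
Δh = 0.061875 + 0.19642 + 0.039117 + 0.04800 = 0.345412 m ≈ 0.35 m

Δh = 0.35 m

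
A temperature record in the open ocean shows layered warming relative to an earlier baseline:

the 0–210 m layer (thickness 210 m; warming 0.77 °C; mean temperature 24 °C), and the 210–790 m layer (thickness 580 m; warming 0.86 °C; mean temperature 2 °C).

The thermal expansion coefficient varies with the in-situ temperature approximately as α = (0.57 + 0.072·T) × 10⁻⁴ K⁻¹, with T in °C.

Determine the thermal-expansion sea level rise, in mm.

Δh ≈ 72.8 mm

Layer 1: α = (0.57 + 0.072×24)×10⁻⁴ = 2.298×10⁻⁴ K⁻¹
Layer 2: α = (0.57 + 0.072×2)×10⁻⁴ = 0.714×10⁻⁴ K⁻¹
Layer 1: 2.298×10⁻⁴ × 210 × 0.77 = 0.03715866 m
0.86 × 580 × 0.714×10⁻⁴ = 0.03561432 m
Δh = 0.03715866 + 0.03561432 = 0.07277298 m ≈ 72.8 mm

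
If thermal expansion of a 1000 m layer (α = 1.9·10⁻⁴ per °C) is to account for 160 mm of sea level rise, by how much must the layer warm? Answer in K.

ΔT ≈ 0.842 K

ΔT = Δh/(αH) = 0.16 / (1.9×10⁻⁴ × 1000) ≈ 0.8421 K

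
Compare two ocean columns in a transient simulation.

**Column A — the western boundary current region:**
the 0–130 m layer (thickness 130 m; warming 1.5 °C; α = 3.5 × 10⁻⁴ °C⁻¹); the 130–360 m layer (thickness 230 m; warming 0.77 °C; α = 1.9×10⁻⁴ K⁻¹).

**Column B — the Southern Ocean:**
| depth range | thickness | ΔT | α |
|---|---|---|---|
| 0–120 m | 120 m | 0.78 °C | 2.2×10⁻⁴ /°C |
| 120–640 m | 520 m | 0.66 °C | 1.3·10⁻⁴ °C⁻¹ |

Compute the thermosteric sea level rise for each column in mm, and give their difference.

Δh_A ≈ 102 mm, Δh_B ≈ 65.2 mm; difference ≈ 36.7 mm

A 130 × 3.5×10⁻⁴ × 1.5 = 0.06825 m
A 0.77 × 230 × 1.9×10⁻⁴ = 0.033649 m
A total: 0.101899 m
B Layer 1: 2.2×10⁻⁴ × 120 × 0.78 = 0.020592 m
B 0.66 × 520 × 1.3×10⁻⁴ = 0.044616 m
B total: 0.065208 m
Difference: 0.101899 − 0.065208 = 0.036691 m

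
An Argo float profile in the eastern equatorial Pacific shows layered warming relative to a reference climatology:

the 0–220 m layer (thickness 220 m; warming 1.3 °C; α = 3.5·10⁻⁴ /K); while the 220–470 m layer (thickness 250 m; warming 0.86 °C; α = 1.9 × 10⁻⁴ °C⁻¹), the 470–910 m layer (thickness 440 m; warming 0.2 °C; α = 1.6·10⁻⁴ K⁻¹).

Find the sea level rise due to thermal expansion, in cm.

Δh ≈ 15.5 cm

0–220 m: 1.3 × 220 × 3.5×10⁻⁴ = 0.10010 m
0.86 × 1.9×10⁻⁴ × 250 = 0.04085 m
Layer 3: 440 × 0.2 × 1.6×10⁻⁴ = 0.01408 m
Δh = 0.10010 + 0.04085 + 0.01408 = 0.15503 m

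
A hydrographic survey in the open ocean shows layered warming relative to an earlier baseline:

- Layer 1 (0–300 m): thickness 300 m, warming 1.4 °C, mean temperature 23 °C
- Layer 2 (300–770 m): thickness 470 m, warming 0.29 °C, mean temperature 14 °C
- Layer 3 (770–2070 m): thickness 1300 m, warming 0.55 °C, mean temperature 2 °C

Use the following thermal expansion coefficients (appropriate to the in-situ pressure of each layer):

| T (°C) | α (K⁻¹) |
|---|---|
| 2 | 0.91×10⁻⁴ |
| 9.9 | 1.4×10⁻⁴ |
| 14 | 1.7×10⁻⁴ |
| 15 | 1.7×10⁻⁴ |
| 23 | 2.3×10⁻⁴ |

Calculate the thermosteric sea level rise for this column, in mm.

Δh = 185 mm

Layer 1 at 23 °C → α = 2.3×10⁻⁴ K⁻¹
Layer 2 at 14 °C → α = 1.7×10⁻⁴ K⁻¹
Layer 3 at 2 °C → α = 0.91×10⁻⁴ K⁻¹
1.4 × 300 × 2.3×10⁻⁴ = 0.09660 m
1.7×10⁻⁴ × 0.29 × 470 = 0.023171 m
1300 × 0.55 × 0.91×10⁻⁴ = 0.065065 m
Δh = 0.09660 + 0.023171 + 0.065065 = 0.184836 m ≈ 185 mm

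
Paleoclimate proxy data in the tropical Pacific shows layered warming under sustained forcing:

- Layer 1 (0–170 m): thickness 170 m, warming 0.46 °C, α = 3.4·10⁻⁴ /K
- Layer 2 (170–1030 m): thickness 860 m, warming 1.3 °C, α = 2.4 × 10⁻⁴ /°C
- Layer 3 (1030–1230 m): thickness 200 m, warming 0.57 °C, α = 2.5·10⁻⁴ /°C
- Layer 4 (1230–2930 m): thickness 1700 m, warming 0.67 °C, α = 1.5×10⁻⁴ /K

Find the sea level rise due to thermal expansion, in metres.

170 × 0.46 × 3.4×10⁻⁴ = 0.026588 m
Layer 2: 1.3 × 860 × 2.4×10⁻⁴ = 0.26832 m
Layer 3: 0.57 × 200 × 2.5×10⁻⁴ = 0.02850 m
1230–2930 m: 0.67 × 1700 × 1.5×10⁻⁴ = 0.17085 m
Δh = 0.026588 + 0.26832 + 0.02850 + 0.17085 = 0.494258 m

Δh ≈ 0.49 m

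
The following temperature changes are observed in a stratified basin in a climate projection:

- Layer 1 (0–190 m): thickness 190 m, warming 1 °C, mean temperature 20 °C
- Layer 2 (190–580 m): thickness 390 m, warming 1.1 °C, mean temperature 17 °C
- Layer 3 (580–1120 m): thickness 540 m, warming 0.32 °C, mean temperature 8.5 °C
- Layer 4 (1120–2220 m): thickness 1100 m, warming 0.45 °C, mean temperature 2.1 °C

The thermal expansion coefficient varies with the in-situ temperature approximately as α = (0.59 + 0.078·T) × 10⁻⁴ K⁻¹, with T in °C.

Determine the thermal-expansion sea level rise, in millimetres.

Layer 1: α = (0.59 + 0.078×20)×10⁻⁴ = 2.15×10⁻⁴ K⁻¹
Layer 2: α = (0.59 + 0.078×17)×10⁻⁴ = 1.916×10⁻⁴ K⁻¹
Layer 3: α = (0.59 + 0.078×8.5)×10⁻⁴ = 1.253×10⁻⁴ K⁻¹
Layer 4: α = (0.59 + 0.078×2.1)×10⁻⁴ = 0.7538×10⁻⁴ K⁻¹
Layer 1: 190 × 2.15×10⁻⁴ × 1 = 0.04085 m
190–580 m: 1.916×10⁻⁴ × 1.1 × 390 = 0.0821964 m
0.32 × 540 × 1.253×10⁻⁴ = 0.02165184 m
0.45 × 1100 × 0.7538×10⁻⁴ = 0.0373131 m
Δh = 0.04085 + 0.0821964 + 0.02165184 + 0.0373131 = 0.18201134 m ≈ 180 mm

about 180 mm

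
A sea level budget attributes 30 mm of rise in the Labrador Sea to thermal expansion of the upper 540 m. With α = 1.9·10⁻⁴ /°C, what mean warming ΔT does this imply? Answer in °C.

0.292 °C

ΔT = Δh/(αH) = 0.03 / (1.9×10⁻⁴ × 540) ≈ 0.2924 °C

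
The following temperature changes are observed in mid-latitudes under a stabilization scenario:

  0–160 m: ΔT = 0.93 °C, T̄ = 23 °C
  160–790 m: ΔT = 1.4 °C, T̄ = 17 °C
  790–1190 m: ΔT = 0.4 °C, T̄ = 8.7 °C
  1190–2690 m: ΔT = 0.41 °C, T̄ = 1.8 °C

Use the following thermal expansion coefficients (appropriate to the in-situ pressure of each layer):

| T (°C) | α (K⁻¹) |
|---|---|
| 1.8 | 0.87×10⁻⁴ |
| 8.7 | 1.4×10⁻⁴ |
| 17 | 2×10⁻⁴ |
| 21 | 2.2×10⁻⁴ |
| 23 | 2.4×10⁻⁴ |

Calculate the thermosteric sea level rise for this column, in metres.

Layer 1 at 23 °C → α = 2.4×10⁻⁴ K⁻¹
Layer 2 at 17 °C → α = 2×10⁻⁴ K⁻¹
Layer 3 at 8.7 °C → α = 1.4×10⁻⁴ K⁻¹
Layer 4 at 1.8 °C → α = 0.87×10⁻⁴ K⁻¹
Layer 1: 160 × 0.93 × 2.4×10⁻⁴ = 0.035712 m
160–790 m: 630 × 1.4 × 2×10⁻⁴ = 0.17640 m
Layer 3: 1.4×10⁻⁴ × 0.4 × 400 = 0.02240 m
1500 × 0.41 × 0.87×10⁻⁴ = 0.053505 m
Δh = 0.035712 + 0.17640 + 0.02240 + 0.053505 = 0.288017 m

0.288 m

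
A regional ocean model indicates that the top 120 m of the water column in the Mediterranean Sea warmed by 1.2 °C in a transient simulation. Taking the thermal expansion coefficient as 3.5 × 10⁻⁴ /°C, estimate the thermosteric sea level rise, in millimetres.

Δh = αΔT·H = 3.5×10⁻⁴ × 1.2 × 120 = 0.05040 m

50.4 mm of thermosteric rise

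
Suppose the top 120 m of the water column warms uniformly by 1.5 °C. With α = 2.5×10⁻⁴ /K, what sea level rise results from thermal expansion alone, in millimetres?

45.0 mm

Δh = αΔT·H = 2.5×10⁻⁴ × 1.5 × 120 = 0.04500 m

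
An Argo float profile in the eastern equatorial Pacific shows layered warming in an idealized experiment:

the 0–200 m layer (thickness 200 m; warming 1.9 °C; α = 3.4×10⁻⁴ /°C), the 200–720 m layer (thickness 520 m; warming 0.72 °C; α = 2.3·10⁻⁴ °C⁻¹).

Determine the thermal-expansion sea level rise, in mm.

1.9 × 3.4×10⁻⁴ × 200 = 0.12920 m
200–720 m: 2.3×10⁻⁴ × 0.72 × 520 = 0.086112 m
Δh = 0.12920 + 0.086112 = 0.215312 m

220 mm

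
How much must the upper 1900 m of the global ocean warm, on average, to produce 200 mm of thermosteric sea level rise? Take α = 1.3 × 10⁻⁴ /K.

ΔT = Δh/(αH) = 0.2 / (1.3×10⁻⁴ × 1900) ≈ 0.8097 °C

ΔT ≈ 0.810 °C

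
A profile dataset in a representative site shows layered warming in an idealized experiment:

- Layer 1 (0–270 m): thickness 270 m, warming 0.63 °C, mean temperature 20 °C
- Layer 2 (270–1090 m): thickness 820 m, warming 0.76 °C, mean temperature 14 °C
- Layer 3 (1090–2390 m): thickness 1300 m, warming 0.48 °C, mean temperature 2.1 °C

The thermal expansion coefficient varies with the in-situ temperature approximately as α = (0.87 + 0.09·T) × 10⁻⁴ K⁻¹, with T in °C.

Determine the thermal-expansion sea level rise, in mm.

Layer 1: α = (0.87 + 0.09×20)×10⁻⁴ = 2.67×10⁻⁴ K⁻¹
Layer 2: α = (0.87 + 0.09×14)×10⁻⁴ = 2.13×10⁻⁴ K⁻¹
Layer 3: α = (0.87 + 0.09×2.1)×10⁻⁴ = 1.059×10⁻⁴ K⁻¹
270 × 0.63 × 2.67×10⁻⁴ = 0.0454167 m
Layer 2: 2.13×10⁻⁴ × 0.76 × 820 = 0.1327416 m
1090–2390 m: 1.059×10⁻⁴ × 1300 × 0.48 = 0.0660816 m
Δh = 0.0454167 + 0.1327416 + 0.0660816 = 0.2442399 m

about 244 mm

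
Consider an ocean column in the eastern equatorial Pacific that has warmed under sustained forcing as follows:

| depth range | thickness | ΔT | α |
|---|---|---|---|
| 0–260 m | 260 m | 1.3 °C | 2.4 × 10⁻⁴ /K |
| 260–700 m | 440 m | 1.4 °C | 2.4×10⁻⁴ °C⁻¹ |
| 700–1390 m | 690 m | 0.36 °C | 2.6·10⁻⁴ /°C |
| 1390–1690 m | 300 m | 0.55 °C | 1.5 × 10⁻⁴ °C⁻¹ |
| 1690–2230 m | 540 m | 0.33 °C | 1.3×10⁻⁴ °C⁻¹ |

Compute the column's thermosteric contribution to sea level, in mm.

1.3 × 2.4×10⁻⁴ × 260 = 0.08112 m
260–700 m: 1.4 × 2.4×10⁻⁴ × 440 = 0.14784 m
Layer 3: 2.6×10⁻⁴ × 690 × 0.36 = 0.064584 m
Layer 4: 1.5×10⁻⁴ × 300 × 0.55 = 0.02475 m
Layer 5: 1.3×10⁻⁴ × 0.33 × 540 = 0.023166 m
Δh = 0.08112 + 0.14784 + 0.064584 + 0.02475 + 0.023166 = 0.34146 m

341 mm of thermosteric rise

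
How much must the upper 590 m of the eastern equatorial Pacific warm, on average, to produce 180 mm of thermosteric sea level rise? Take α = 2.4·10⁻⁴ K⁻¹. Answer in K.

ΔT = Δh/(αH) = 0.18 / (2.4×10⁻⁴ × 590) ≈ 1.271 K

ΔT ≈ 1.27 K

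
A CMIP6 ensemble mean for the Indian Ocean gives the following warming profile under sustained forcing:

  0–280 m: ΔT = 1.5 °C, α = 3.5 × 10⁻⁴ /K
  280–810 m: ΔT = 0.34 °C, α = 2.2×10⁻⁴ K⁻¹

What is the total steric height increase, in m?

3.5×10⁻⁴ × 1.5 × 280 = 0.14700 m
Layer 2: 530 × 2.2×10⁻⁴ × 0.34 = 0.039644 m
Δh = 0.14700 + 0.039644 = 0.186644 m

0.19 m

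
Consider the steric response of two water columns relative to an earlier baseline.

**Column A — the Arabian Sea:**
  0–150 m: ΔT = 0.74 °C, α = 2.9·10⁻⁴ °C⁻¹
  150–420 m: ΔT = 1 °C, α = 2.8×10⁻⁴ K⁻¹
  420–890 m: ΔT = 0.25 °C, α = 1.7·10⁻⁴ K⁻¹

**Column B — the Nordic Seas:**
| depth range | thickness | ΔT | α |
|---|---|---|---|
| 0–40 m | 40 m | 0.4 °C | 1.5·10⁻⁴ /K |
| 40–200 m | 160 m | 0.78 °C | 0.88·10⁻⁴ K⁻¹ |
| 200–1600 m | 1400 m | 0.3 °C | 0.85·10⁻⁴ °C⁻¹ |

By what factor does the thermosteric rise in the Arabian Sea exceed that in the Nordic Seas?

≈ 2.60×

A 2.9×10⁻⁴ × 150 × 0.74 = 0.03219 m
A Layer 2: 270 × 2.8×10⁻⁴ × 1 = 0.07560 m
A 1.7×10⁻⁴ × 0.25 × 470 = 0.019975 m
A total: 0.127765 m
B 0–40 m: 0.4 × 40 × 1.5×10⁻⁴ = 0.00240 m
B 0.78 × 160 × 0.88×10⁻⁴ = 0.0109824 m
B 200–1600 m: 0.3 × 0.85×10⁻⁴ × 1400 = 0.03570 m
B total: 0.0490824 m
Ratio: 0.127765 / 0.0490824 ≈ 2.603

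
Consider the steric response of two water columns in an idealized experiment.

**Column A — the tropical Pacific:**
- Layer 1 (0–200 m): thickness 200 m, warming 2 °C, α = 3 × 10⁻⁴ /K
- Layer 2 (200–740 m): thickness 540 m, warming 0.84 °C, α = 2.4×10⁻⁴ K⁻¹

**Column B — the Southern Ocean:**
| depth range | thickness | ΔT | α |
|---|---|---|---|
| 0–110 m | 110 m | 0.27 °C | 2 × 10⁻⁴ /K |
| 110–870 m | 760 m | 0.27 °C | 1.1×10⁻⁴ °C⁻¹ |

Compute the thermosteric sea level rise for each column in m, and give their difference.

A: 0.229 m; B: 0.0285 m; difference 0.200 m

A 0–200 m: 2 × 3×10⁻⁴ × 200 = 0.12000 m
A 200–740 m: 0.84 × 540 × 2.4×10⁻⁴ = 0.108864 m
A total: 0.228864 m
B 110 × 0.27 × 2×10⁻⁴ = 0.00594 m
B 110–870 m: 1.1×10⁻⁴ × 0.27 × 760 = 0.022572 m
B total: 0.028512 m
Difference: 0.228864 − 0.028512 = 0.200352 m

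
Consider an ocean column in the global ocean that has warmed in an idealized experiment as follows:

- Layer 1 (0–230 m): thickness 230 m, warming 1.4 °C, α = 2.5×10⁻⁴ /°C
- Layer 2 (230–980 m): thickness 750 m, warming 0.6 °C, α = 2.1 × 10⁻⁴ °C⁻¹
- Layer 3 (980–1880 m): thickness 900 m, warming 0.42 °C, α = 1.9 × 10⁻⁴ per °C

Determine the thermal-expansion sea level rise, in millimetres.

Δh ≈ 250 mm

Layer 1: 230 × 2.5×10⁻⁴ × 1.4 = 0.08050 m
230–980 m: 0.6 × 750 × 2.1×10⁻⁴ = 0.09450 m
980–1880 m: 0.42 × 1.9×10⁻⁴ × 900 = 0.07182 m
Δh = 0.08050 + 0.09450 + 0.07182 = 0.24682 m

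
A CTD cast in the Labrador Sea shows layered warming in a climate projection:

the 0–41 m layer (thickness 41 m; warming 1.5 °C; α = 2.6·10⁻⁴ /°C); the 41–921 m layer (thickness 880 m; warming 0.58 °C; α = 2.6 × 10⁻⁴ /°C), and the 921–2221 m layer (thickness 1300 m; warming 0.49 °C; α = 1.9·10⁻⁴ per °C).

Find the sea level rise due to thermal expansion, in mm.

1.5 × 41 × 2.6×10⁻⁴ = 0.01599 m
Layer 2: 880 × 2.6×10⁻⁴ × 0.58 = 0.132704 m
Layer 3: 1300 × 0.49 × 1.9×10⁻⁴ = 0.12103 m
Δh = 0.01599 + 0.132704 + 0.12103 = 0.269724 m

about 270 mm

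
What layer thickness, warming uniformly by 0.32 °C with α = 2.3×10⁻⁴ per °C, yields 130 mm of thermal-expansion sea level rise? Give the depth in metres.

about 1770 m

H = Δh/(αΔT) = 0.13 / (2.3×10⁻⁴ × 0.32) ≈ 1766 m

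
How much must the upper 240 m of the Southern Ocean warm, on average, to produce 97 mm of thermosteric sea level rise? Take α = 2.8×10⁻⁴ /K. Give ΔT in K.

1.44 K

ΔT = Δh/(αH) = 0.097 / (2.8×10⁻⁴ × 240) ≈ 1.443 K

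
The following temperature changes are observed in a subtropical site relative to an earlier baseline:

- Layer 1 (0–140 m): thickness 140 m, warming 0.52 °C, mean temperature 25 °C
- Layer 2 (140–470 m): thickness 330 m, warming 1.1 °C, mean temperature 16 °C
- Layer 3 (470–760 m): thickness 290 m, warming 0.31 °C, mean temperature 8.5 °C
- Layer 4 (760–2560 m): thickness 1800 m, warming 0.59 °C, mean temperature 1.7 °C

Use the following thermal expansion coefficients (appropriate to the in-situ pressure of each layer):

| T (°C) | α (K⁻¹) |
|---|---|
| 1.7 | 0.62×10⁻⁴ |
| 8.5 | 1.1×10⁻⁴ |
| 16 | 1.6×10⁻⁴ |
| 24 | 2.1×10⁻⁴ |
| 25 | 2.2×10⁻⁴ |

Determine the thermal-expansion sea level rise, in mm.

Layer 1 at 25 °C → α = 2.2×10⁻⁴ K⁻¹
Layer 2 at 16 °C → α = 1.6×10⁻⁴ K⁻¹
Layer 3 at 8.5 °C → α = 1.1×10⁻⁴ K⁻¹
Layer 4 at 1.7 °C → α = 0.62×10⁻⁴ K⁻¹
140 × 0.52 × 2.2×10⁻⁴ = 0.016016 m
140–470 m: 1.1 × 330 × 1.6×10⁻⁴ = 0.05808 m
290 × 1.1×10⁻⁴ × 0.31 = 0.009889 m
760–2560 m: 0.59 × 0.62×10⁻⁴ × 1800 = 0.065844 m
Δh = 0.016016 + 0.05808 + 0.009889 + 0.065844 = 0.149829 m

Δh = 150 mm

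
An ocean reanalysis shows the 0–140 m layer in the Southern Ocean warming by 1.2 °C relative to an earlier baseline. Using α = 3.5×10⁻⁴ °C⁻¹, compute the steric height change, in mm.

Δh ≈ 58.8 mm

Δh = αΔT·H = 3.5×10⁻⁴ × 1.2 × 140 = 0.05880 m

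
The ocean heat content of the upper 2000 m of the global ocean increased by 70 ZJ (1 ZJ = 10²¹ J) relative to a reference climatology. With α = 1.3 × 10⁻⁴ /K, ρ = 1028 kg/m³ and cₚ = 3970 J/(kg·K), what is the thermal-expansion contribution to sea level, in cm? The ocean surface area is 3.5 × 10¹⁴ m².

Δh ≈ 0.64 cm

Per unit area: Q = 70×10²¹ / (3.5×10¹⁴) = 2×10⁸ J/m²
Δh = αQ/(ρcₚ) = 1.3×10⁻⁴ × 2×10⁸ / (1028 × 3970) ≈ 0.0063707 m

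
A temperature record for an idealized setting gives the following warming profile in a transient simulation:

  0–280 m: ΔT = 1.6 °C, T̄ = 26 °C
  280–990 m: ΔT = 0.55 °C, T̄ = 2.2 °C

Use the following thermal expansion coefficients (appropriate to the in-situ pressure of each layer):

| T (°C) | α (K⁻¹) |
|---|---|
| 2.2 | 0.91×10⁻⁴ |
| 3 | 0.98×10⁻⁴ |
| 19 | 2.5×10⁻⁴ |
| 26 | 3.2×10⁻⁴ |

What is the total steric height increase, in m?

Layer 1 at 26 °C → α = 3.2×10⁻⁴ K⁻¹
Layer 2 at 2.2 °C → α = 0.91×10⁻⁴ K⁻¹
0–280 m: 280 × 3.2×10⁻⁴ × 1.6 = 0.14336 m
710 × 0.91×10⁻⁴ × 0.55 = 0.0355355 m
Δh = 0.14336 + 0.0355355 = 0.1788955 m ≈ 0.179 m

about 0.179 m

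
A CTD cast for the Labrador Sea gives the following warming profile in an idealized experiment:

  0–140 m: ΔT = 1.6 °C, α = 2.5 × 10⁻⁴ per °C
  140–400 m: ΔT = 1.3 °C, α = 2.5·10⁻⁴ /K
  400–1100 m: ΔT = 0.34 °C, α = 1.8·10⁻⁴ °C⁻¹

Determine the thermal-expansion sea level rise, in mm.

0–140 m: 140 × 1.6 × 2.5×10⁻⁴ = 0.05600 m
Layer 2: 2.5×10⁻⁴ × 260 × 1.3 = 0.08450 m
400–1100 m: 1.8×10⁻⁴ × 700 × 0.34 = 0.04284 m
Δh = 0.05600 + 0.08450 + 0.04284 = 0.18334 m

180 mm of thermosteric rise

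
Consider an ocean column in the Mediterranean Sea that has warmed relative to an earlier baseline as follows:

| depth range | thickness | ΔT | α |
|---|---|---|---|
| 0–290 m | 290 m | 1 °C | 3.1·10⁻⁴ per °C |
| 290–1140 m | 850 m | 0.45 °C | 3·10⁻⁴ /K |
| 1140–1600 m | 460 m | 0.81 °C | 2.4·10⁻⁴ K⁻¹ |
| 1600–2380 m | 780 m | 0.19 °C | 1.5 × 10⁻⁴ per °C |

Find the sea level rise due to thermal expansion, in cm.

Layer 1: 290 × 3.1×10⁻⁴ × 1 = 0.08990 m
290–1140 m: 850 × 3×10⁻⁴ × 0.45 = 0.11475 m
Layer 3: 2.4×10⁻⁴ × 0.81 × 460 = 0.089424 m
780 × 0.19 × 1.5×10⁻⁴ = 0.02223 m
Δh = 0.08990 + 0.11475 + 0.089424 + 0.02223 = 0.316304 m

about 31.6 cm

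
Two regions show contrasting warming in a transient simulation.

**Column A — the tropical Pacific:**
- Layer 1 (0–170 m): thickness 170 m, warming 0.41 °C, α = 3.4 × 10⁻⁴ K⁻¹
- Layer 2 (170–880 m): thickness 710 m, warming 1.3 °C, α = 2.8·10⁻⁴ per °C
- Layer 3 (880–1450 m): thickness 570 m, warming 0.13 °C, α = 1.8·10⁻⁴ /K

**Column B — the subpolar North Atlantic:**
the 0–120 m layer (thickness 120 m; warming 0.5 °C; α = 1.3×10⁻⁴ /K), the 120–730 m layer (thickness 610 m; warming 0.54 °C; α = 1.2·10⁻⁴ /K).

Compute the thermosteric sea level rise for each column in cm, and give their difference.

Δh_A ≈ 30 cm, Δh_B ≈ 4.7 cm; difference ≈ 25 cm

A Layer 1: 0.41 × 3.4×10⁻⁴ × 170 = 0.023698 m
A 2.8×10⁻⁴ × 1.3 × 710 = 0.25844 m
A Layer 3: 1.8×10⁻⁴ × 570 × 0.13 = 0.013338 m
A total: 0.295476 m
B 0–120 m: 120 × 0.5 × 1.3×10⁻⁴ = 0.00780 m
B Layer 2: 610 × 0.54 × 1.2×10⁻⁴ = 0.039528 m
B total: 0.047328 m
Difference: 0.295476 − 0.047328 = 0.248148 m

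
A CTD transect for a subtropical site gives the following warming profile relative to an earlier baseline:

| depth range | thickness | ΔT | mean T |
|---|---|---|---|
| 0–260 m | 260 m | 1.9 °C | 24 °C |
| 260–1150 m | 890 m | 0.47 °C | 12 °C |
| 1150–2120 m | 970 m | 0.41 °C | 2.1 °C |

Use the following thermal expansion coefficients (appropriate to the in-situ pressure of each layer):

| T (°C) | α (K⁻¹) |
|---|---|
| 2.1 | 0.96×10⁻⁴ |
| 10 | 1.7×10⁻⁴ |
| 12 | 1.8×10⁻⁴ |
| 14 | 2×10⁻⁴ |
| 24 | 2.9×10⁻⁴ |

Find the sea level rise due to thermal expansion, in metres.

Δh ≈ 0.26 m

Layer 1 at 24 °C → α = 2.9×10⁻⁴ K⁻¹
Layer 2 at 12 °C → α = 1.8×10⁻⁴ K⁻¹
Layer 3 at 2.1 °C → α = 0.96×10⁻⁴ K⁻¹
Layer 1: 1.9 × 260 × 2.9×10⁻⁴ = 0.14326 m
Layer 2: 0.47 × 890 × 1.8×10⁻⁴ = 0.075294 m
Layer 3: 970 × 0.96×10⁻⁴ × 0.41 = 0.0381792 m
Δh = 0.14326 + 0.075294 + 0.0381792 = 0.2567332 m ≈ 0.26 m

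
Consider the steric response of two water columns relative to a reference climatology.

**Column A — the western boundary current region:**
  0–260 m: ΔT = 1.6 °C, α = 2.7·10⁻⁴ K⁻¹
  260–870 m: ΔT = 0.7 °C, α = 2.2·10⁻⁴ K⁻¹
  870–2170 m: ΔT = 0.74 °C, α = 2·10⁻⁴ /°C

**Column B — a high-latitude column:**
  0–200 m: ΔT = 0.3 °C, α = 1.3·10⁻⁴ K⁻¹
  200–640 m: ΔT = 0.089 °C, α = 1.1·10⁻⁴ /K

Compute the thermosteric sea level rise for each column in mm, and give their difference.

A: 399 mm; B: 12.1 mm; difference 387 mm

A 0–260 m: 260 × 1.6 × 2.7×10⁻⁴ = 0.11232 m
A Layer 2: 2.2×10⁻⁴ × 610 × 0.7 = 0.09394 m
A Layer 3: 0.74 × 2×10⁻⁴ × 1300 = 0.19240 m
A total: 0.39866 m
B Layer 1: 1.3×10⁻⁴ × 200 × 0.3 = 0.00780 m
B 200–640 m: 0.089 × 440 × 1.1×10⁻⁴ = 0.0043076 m
B total: 0.0121076 m
Difference: 0.39866 − 0.0121076 = 0.3865524 m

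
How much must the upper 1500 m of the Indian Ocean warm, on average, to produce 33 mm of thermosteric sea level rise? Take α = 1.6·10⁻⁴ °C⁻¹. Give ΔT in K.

ΔT ≈ 0.138 K

ΔT = Δh/(αH) = 0.033 / (1.6×10⁻⁴ × 1500) = 0.1375 K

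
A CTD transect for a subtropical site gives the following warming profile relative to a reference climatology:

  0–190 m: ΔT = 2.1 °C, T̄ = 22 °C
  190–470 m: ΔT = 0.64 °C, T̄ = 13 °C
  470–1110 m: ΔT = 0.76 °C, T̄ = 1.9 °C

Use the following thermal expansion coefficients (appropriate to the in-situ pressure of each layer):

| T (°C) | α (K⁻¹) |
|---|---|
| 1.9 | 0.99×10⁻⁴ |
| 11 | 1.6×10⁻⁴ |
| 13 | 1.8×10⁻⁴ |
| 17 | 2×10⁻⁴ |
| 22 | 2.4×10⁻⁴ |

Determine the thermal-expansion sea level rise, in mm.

Δh = 180 mm

Layer 1 at 22 °C → α = 2.4×10⁻⁴ K⁻¹
Layer 2 at 13 °C → α = 1.8×10⁻⁴ K⁻¹
Layer 3 at 1.9 °C → α = 0.99×10⁻⁴ K⁻¹
0–190 m: 190 × 2.1 × 2.4×10⁻⁴ = 0.09576 m
0.64 × 1.8×10⁻⁴ × 280 = 0.032256 m
470–1110 m: 640 × 0.99×10⁻⁴ × 0.76 = 0.0481536 m
Δh = 0.09576 + 0.032256 + 0.0481536 = 0.1761696 m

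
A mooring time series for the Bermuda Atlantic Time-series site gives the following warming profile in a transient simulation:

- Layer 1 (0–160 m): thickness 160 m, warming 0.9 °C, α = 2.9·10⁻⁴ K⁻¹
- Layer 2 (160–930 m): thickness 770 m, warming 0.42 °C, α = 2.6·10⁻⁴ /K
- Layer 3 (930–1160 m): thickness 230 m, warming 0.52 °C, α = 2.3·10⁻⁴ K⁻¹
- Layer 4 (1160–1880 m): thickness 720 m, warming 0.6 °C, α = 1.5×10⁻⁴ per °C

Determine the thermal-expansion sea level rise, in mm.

0.9 × 160 × 2.9×10⁻⁴ = 0.04176 m
Layer 2: 2.6×10⁻⁴ × 770 × 0.42 = 0.084084 m
2.3×10⁻⁴ × 0.52 × 230 = 0.027508 m
720 × 1.5×10⁻⁴ × 0.6 = 0.06480 m
Δh = 0.04176 + 0.084084 + 0.027508 + 0.06480 = 0.218152 m

220 mm of thermosteric rise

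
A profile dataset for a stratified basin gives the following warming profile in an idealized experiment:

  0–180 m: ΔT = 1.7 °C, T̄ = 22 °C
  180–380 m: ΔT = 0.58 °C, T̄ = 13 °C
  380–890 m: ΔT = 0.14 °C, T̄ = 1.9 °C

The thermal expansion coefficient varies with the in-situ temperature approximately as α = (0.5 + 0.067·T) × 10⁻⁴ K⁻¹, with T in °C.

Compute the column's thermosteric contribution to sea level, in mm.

about 80.8 mm

Layer 1: α = (0.5 + 0.067×22)×10⁻⁴ = 1.974×10⁻⁴ K⁻¹
Layer 2: α = (0.5 + 0.067×13)×10⁻⁴ = 1.371×10⁻⁴ K⁻¹
Layer 3: α = (0.5 + 0.067×1.9)×10⁻⁴ = 0.6273×10⁻⁴ K⁻¹
Layer 1: 180 × 1.7 × 1.974×10⁻⁴ = 0.0604044 m
180–380 m: 0.58 × 1.371×10⁻⁴ × 200 = 0.0159036 m
0.14 × 0.6273×10⁻⁴ × 510 = 0.004478922 m
Δh = 0.0604044 + 0.0159036 + 0.004478922 = 0.080786922 m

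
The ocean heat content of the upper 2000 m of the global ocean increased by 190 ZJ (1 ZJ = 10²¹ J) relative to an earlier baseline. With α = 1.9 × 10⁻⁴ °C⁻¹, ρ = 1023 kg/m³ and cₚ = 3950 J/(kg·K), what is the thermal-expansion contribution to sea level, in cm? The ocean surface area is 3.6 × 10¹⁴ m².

about 2.5 cm

Per unit area: Q = 190×10²¹ / (3.6×10¹⁴) ≈ 5.278×10⁸ J/m²
Δh = αQ/(ρcₚ) = 1.9×10⁻⁴ × 5.278×10⁸ / (1023 × 3950) ≈ 0.024817 m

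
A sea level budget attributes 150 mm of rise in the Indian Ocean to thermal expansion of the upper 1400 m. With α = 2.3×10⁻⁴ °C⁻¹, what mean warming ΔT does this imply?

ΔT = Δh/(αH) = 0.15 / (2.3×10⁻⁴ × 1400) ≈ 0.4658 K

0.466 K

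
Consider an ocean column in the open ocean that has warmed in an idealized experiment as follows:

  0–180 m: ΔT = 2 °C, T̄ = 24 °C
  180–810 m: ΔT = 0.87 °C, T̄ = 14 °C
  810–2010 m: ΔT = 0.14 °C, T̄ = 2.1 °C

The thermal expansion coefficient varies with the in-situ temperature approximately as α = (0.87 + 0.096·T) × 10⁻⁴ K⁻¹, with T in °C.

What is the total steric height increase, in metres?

about 0.254 m

Layer 1: α = (0.87 + 0.096×24)×10⁻⁴ = 3.174×10⁻⁴ K⁻¹
Layer 2: α = (0.87 + 0.096×14)×10⁻⁴ = 2.214×10⁻⁴ K⁻¹
Layer 3: α = (0.87 + 0.096×2.1)×10⁻⁴ = 1.0716×10⁻⁴ K⁻¹
2 × 180 × 3.174×10⁻⁴ = 0.114264 m
180–810 m: 2.214×10⁻⁴ × 630 × 0.87 = 0.12134934 m
Layer 3: 1200 × 0.14 × 1.0716×10⁻⁴ = 0.01800288 m
Δh = 0.114264 + 0.12134934 + 0.01800288 = 0.25361622 m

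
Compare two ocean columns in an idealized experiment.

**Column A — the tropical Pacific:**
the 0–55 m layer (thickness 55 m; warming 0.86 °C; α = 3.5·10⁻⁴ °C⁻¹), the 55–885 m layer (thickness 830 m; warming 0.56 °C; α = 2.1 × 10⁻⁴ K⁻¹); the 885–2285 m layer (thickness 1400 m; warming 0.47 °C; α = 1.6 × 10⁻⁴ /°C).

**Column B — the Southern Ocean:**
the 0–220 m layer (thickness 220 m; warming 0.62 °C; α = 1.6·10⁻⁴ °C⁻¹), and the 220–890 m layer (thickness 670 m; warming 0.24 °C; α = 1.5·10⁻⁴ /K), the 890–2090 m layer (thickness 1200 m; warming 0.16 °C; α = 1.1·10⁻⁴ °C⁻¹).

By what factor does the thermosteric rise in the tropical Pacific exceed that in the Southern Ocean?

A Layer 1: 3.5×10⁻⁴ × 55 × 0.86 = 0.016555 m
A Layer 2: 830 × 0.56 × 2.1×10⁻⁴ = 0.097608 m
A Layer 3: 0.47 × 1400 × 1.6×10⁻⁴ = 0.10528 m
A total: 0.219443 m
B Layer 1: 220 × 1.6×10⁻⁴ × 0.62 = 0.021824 m
B Layer 2: 1.5×10⁻⁴ × 670 × 0.24 = 0.02412 m
B Layer 3: 1.1×10⁻⁴ × 1200 × 0.16 = 0.02112 m
B total: 0.067064 m
Ratio: 0.219443 / 0.067064 ≈ 3.272

3.3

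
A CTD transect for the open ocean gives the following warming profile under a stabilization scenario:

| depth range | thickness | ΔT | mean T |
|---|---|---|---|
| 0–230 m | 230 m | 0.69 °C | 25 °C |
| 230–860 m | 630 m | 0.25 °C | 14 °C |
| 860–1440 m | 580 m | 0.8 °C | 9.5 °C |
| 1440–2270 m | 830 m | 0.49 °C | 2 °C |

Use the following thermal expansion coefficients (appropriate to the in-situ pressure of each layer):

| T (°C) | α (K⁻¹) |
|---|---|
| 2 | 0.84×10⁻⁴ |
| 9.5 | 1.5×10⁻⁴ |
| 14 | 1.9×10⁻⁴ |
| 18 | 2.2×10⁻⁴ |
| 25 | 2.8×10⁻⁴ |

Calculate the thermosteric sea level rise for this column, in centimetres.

Layer 1 at 25 °C → α = 2.8×10⁻⁴ K⁻¹
Layer 2 at 14 °C → α = 1.9×10⁻⁴ K⁻¹
Layer 3 at 9.5 °C → α = 1.5×10⁻⁴ K⁻¹
Layer 4 at 2 °C → α = 0.84×10⁻⁴ K⁻¹
2.8×10⁻⁴ × 0.69 × 230 = 0.044436 m
Layer 2: 0.25 × 630 × 1.9×10⁻⁴ = 0.029925 m
Layer 3: 1.5×10⁻⁴ × 580 × 0.8 = 0.06960 m
1440–2270 m: 0.49 × 0.84×10⁻⁴ × 830 = 0.0341628 m
Δh = 0.044436 + 0.029925 + 0.06960 + 0.0341628 = 0.1781238 m

17.8 cm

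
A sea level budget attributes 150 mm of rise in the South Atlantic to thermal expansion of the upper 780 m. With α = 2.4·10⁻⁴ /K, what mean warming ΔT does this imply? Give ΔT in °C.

about 0.801 °C

ΔT = Δh/(αH) = 0.15 / (2.4×10⁻⁴ × 780) ≈ 0.8013 °C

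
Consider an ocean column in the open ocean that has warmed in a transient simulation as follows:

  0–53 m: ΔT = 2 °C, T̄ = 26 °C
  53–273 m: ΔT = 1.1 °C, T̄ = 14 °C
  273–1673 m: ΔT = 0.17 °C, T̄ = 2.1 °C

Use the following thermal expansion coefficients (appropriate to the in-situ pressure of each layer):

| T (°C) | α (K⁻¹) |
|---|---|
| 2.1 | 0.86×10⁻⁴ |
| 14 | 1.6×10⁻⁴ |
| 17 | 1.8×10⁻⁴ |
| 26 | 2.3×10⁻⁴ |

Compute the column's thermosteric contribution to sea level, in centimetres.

about 8.36 cm

Layer 1 at 26 °C → α = 2.3×10⁻⁴ K⁻¹
Layer 2 at 14 °C → α = 1.6×10⁻⁴ K⁻¹
Layer 3 at 2.1 °C → α = 0.86×10⁻⁴ K⁻¹
Layer 1: 2.3×10⁻⁴ × 2 × 53 = 0.02438 m
53–273 m: 1.1 × 1.6×10⁻⁴ × 220 = 0.03872 m
273–1673 m: 0.86×10⁻⁴ × 1400 × 0.17 = 0.020468 m
Δh = 0.02438 + 0.03872 + 0.020468 = 0.083568 m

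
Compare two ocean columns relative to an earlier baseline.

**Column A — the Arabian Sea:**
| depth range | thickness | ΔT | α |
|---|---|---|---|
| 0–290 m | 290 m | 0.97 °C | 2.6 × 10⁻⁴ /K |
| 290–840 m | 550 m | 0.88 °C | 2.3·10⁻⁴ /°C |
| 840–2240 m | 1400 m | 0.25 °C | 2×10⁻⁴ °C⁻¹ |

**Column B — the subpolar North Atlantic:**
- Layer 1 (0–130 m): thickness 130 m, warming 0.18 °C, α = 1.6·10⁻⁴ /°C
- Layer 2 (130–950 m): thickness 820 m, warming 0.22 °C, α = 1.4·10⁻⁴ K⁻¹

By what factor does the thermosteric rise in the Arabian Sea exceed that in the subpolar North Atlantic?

≈ 8.77×

A 0–290 m: 0.97 × 2.6×10⁻⁴ × 290 = 0.073138 m
A 290–840 m: 2.3×10⁻⁴ × 0.88 × 550 = 0.11132 m
A 840–2240 m: 2×10⁻⁴ × 1400 × 0.25 = 0.07000 m
A total: 0.254458 m
B 0–130 m: 1.6×10⁻⁴ × 130 × 0.18 = 0.003744 m
B 0.22 × 1.4×10⁻⁴ × 820 = 0.025256 m
B total: 0.02900 m
Ratio: 0.254458 / 0.02900 ≈ 8.774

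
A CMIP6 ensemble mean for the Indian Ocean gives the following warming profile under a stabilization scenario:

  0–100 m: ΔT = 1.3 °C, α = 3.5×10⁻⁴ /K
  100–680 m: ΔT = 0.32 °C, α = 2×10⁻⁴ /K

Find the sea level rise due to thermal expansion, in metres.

1.3 × 3.5×10⁻⁴ × 100 = 0.04550 m
580 × 2×10⁻⁴ × 0.32 = 0.03712 m
Δh = 0.04550 + 0.03712 = 0.08262 m ≈ 0.0826 m

0.0826 m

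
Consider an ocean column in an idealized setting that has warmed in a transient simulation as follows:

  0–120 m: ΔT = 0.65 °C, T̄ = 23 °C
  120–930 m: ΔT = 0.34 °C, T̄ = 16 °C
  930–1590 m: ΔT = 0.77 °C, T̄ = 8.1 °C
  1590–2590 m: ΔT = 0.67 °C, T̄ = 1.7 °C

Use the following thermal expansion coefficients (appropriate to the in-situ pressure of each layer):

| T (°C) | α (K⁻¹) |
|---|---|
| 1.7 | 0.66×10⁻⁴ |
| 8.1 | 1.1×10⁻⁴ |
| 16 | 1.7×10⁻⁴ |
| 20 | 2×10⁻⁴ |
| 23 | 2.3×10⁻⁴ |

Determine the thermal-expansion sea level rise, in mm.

about 165 mm

Layer 1 at 23 °C → α = 2.3×10⁻⁴ K⁻¹
Layer 2 at 16 °C → α = 1.7×10⁻⁴ K⁻¹
Layer 3 at 8.1 °C → α = 1.1×10⁻⁴ K⁻¹
Layer 4 at 1.7 °C → α = 0.66×10⁻⁴ K⁻¹
0–120 m: 120 × 0.65 × 2.3×10⁻⁴ = 0.01794 m
Layer 2: 810 × 1.7×10⁻⁴ × 0.34 = 0.046818 m
930–1590 m: 660 × 1.1×10⁻⁴ × 0.77 = 0.055902 m
Layer 4: 0.66×10⁻⁴ × 1000 × 0.67 = 0.04422 m
Δh = 0.01794 + 0.046818 + 0.055902 + 0.04422 = 0.16488 m ≈ 165 mm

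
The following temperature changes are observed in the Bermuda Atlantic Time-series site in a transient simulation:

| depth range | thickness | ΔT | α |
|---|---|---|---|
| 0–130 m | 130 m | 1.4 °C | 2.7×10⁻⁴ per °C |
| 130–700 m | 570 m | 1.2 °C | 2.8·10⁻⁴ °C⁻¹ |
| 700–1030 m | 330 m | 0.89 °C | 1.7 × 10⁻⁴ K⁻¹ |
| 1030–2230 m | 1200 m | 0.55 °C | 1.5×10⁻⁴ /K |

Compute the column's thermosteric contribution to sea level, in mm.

Layer 1: 2.7×10⁻⁴ × 1.4 × 130 = 0.04914 m
Layer 2: 1.2 × 2.8×10⁻⁴ × 570 = 0.19152 m
700–1030 m: 0.89 × 330 × 1.7×10⁻⁴ = 0.049929 m
Layer 4: 1.5×10⁻⁴ × 0.55 × 1200 = 0.09900 m
Δh = 0.04914 + 0.19152 + 0.049929 + 0.09900 = 0.389589 m

Δh ≈ 390 mm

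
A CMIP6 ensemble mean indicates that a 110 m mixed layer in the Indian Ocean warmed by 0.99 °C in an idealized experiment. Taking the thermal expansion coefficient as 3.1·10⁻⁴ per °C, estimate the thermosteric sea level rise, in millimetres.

Δh = 34 mm

Δh = αΔT·H = 3.1×10⁻⁴ × 0.99 × 110 = 0.033759 m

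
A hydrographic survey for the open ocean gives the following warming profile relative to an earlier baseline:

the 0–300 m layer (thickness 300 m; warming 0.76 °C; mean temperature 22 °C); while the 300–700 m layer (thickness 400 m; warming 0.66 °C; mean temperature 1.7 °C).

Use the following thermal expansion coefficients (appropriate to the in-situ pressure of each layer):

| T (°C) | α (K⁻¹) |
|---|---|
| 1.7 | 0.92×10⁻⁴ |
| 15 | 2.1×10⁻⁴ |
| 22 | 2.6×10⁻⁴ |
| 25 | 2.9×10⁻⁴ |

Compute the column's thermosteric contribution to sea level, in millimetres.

about 84 mm

Layer 1 at 22 °C → α = 2.6×10⁻⁴ K⁻¹
Layer 2 at 1.7 °C → α = 0.92×10⁻⁴ K⁻¹
Layer 1: 0.76 × 2.6×10⁻⁴ × 300 = 0.05928 m
300–700 m: 0.92×10⁻⁴ × 0.66 × 400 = 0.024288 m
Δh = 0.05928 + 0.024288 = 0.083568 m ≈ 84 mm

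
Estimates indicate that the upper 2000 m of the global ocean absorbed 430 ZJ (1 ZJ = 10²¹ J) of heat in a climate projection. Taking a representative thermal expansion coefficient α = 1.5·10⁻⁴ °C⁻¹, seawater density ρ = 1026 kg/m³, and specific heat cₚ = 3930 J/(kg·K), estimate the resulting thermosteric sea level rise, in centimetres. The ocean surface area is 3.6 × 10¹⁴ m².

Δh ≈ 4.44 cm

Per unit area: Q = 430×10²¹ / (3.6×10¹⁴) ≈ 1.194×10⁹ J/m²
Δh = αQ/(ρcₚ) = 1.5×10⁻⁴ × 1.194×10⁹ / (1026 × 3930) ≈ 0.044418 m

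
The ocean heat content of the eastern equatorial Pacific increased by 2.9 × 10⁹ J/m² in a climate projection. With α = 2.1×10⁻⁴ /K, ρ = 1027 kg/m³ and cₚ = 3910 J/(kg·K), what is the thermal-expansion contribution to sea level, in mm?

Δh ≈ 150 mm

Δh = αQ/(ρcₚ) = 2.1×10⁻⁴ × 2.9×10⁹ / (1027 × 3910) ≈ 0.15166 m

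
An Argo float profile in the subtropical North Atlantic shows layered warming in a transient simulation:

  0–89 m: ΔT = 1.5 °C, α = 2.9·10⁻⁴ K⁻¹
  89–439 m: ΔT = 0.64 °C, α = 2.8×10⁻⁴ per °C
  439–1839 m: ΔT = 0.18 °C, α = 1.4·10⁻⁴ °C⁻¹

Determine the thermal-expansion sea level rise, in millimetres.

137 mm of thermosteric rise

89 × 2.9×10⁻⁴ × 1.5 = 0.038715 m
89–439 m: 0.64 × 2.8×10⁻⁴ × 350 = 0.06272 m
Layer 3: 1.4×10⁻⁴ × 1400 × 0.18 = 0.03528 m
Δh = 0.038715 + 0.06272 + 0.03528 = 0.136715 m ≈ 137 mm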